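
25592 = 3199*8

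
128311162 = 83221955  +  45089207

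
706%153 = 94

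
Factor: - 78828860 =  - 2^2*5^1*11^1*358313^1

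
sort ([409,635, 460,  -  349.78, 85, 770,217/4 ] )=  [  -  349.78,217/4, 85,  409, 460,635,770 ] 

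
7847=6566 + 1281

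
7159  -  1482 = 5677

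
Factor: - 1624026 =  - 2^1*3^1*53^1* 5107^1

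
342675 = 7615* 45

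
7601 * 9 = 68409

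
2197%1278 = 919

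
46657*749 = 34946093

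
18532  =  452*41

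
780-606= 174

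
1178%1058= 120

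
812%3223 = 812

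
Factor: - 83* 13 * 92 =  -99268 = - 2^2*13^1*23^1*83^1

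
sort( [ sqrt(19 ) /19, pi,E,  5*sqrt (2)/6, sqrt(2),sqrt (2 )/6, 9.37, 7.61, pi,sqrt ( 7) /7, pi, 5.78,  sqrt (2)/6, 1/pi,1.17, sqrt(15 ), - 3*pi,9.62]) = [ - 3*pi,  sqrt(19)/19,sqrt ( 2 )/6, sqrt(2)/6, 1/pi, sqrt(7)/7,1.17, 5*sqrt(2)/6,sqrt (2), E,pi,  pi, pi, sqrt( 15 ), 5.78, 7.61 , 9.37,9.62 ] 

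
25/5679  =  25/5679 = 0.00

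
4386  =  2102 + 2284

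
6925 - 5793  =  1132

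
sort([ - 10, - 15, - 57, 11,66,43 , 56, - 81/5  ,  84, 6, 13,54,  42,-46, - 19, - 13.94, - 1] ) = [  -  57,  -  46,-19, - 81/5, -15 ,-13.94,- 10,  -  1,  6,11,13,42,  43 , 54,  56,  66,84]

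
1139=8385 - 7246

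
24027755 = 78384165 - 54356410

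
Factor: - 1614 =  - 2^1*3^1*269^1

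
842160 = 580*1452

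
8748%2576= 1020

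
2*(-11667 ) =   -  23334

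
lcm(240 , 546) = 21840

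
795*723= 574785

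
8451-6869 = 1582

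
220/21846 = 10/993 = 0.01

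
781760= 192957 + 588803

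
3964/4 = 991 = 991.00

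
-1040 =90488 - 91528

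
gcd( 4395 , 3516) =879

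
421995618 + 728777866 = 1150773484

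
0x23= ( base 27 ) 18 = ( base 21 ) 1e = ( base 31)14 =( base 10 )35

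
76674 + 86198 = 162872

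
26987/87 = 26987/87 = 310.20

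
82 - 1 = 81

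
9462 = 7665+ 1797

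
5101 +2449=7550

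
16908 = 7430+9478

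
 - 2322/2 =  - 1161 =- 1161.00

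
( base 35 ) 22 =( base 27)2i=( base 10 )72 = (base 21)39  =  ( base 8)110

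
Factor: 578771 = 311^1 * 1861^1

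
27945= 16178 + 11767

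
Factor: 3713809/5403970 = 2^ ( - 1 )*5^( - 1)*13^( - 1)*283^1*1193^1*3779^( - 1 ) = 337619/491270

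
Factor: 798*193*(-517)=  -  79625238  =  -2^1*3^1*7^1 * 11^1*19^1*47^1*193^1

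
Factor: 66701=66701^1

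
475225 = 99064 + 376161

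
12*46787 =561444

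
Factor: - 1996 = -2^2*499^1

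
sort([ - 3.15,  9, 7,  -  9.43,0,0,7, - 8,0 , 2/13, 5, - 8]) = [ - 9.43,  -  8, - 8,- 3.15,0, 0,0,2/13,5,7, 7,9] 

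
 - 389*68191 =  - 26526299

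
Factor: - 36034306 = -2^1*7^2  *11^1*33427^1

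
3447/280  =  3447/280 = 12.31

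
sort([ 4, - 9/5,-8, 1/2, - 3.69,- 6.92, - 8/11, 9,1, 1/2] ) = [ - 8,-6.92,- 3.69,-9/5, - 8/11, 1/2,1/2, 1, 4, 9 ] 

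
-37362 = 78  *(  -  479) 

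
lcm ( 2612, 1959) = 7836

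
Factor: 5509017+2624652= 3^3*301247^1 = 8133669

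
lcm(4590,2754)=13770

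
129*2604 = 335916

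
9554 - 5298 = 4256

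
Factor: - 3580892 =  - 2^2*7^1 * 19^1 * 53^1 *127^1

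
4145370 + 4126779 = 8272149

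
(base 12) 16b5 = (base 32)2L9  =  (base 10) 2729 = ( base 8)5251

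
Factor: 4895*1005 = 3^1*5^2*11^1*67^1*89^1 = 4919475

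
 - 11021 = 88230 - 99251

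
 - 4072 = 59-4131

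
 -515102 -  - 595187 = 80085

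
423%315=108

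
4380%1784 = 812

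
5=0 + 5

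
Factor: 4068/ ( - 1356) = -3 = - 3^1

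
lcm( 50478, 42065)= 252390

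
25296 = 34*744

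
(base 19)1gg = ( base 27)p6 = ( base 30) ml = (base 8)1251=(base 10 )681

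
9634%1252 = 870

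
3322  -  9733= - 6411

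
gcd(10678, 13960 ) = 2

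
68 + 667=735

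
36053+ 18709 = 54762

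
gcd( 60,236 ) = 4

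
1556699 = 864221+692478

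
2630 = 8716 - 6086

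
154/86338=11/6167  =  0.00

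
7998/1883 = 7998/1883 = 4.25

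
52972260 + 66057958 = 119030218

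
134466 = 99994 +34472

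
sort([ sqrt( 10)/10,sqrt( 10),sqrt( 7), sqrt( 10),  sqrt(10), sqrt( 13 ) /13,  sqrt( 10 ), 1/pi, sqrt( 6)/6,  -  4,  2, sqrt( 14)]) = [-4,sqrt ( 13 ) /13, sqrt( 10 ) /10, 1/pi, sqrt ( 6)/6, 2,sqrt(7),sqrt(10 ), sqrt( 10),sqrt ( 10 ), sqrt( 10),sqrt( 14)]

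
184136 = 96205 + 87931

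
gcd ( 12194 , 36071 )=7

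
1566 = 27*58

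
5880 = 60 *98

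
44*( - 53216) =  - 2341504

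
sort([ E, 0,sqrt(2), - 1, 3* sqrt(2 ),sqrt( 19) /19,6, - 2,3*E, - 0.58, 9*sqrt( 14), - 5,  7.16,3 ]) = [ - 5, - 2, - 1, - 0.58,0,sqrt( 19 ) /19,sqrt( 2 ),E,3,3*sqrt( 2), 6, 7.16, 3*E,9*sqrt(14) ]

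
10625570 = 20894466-10268896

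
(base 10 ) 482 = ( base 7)1256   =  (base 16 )1e2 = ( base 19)167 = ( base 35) dr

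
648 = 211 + 437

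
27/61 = 27/61 = 0.44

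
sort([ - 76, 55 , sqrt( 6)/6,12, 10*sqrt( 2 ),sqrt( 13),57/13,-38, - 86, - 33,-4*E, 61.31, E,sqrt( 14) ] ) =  [ - 86,-76, - 38, - 33, - 4*E, sqrt (6)/6,E  ,  sqrt( 13),sqrt( 14),  57/13, 12,10*sqrt( 2),55,  61.31]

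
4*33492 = 133968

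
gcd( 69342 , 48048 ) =546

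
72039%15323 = 10747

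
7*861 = 6027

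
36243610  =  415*87334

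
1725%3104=1725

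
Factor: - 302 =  - 2^1*151^1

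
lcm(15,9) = 45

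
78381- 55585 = 22796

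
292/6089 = 292/6089 = 0.05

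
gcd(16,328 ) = 8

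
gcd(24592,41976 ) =424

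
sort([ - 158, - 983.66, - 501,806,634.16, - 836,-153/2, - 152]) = [ - 983.66, - 836, - 501, - 158,-152, - 153/2, 634.16,806]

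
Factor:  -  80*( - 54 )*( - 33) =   -  142560  =  - 2^5*3^4*5^1*11^1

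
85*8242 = 700570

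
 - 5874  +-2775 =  - 8649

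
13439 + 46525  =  59964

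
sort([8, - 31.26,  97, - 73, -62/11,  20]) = [  -  73,-31.26,-62/11 , 8,  20, 97]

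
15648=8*1956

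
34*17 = 578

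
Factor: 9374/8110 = 4687/4055 = 5^( - 1)*43^1 * 109^1*811^( - 1) 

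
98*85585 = 8387330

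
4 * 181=724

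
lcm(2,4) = 4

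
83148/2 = 41574 = 41574.00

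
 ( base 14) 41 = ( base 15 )3c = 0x39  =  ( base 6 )133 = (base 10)57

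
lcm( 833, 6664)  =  6664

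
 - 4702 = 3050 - 7752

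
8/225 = 8/225  =  0.04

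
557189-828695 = - 271506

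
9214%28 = 2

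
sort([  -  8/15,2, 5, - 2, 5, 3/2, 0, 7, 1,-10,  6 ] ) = [ - 10, - 2, - 8/15,  0,  1, 3/2, 2,5, 5, 6, 7]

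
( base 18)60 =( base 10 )108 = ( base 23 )4g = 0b1101100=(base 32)3c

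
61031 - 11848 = 49183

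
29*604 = 17516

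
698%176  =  170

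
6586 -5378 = 1208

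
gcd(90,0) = 90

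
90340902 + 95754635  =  186095537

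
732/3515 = 732/3515 =0.21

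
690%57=6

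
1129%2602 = 1129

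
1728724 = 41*42164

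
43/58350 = 43/58350  =  0.00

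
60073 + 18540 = 78613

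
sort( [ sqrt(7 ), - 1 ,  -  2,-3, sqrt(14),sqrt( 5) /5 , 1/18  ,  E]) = [ - 3, - 2, - 1, 1/18,sqrt(5)/5 , sqrt( 7), E, sqrt( 14 )]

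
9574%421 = 312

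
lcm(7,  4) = 28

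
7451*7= 52157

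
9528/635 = 9528/635 = 15.00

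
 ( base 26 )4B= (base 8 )163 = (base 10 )115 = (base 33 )3G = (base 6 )311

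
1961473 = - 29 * ( - 67637 )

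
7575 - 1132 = 6443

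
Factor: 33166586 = 2^1*16583293^1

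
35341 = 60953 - 25612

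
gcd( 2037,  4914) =21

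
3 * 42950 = 128850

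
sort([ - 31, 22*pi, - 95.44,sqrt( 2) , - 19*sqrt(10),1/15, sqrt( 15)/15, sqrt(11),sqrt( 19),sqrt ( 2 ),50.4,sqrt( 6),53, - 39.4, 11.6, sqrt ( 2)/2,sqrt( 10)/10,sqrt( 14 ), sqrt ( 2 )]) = [-95.44, - 19*sqrt(10 ), - 39.4, - 31,1/15,sqrt( 15 ) /15,sqrt( 10)/10,sqrt( 2)/2,sqrt( 2) , sqrt( 2 ), sqrt( 2)  ,  sqrt( 6), sqrt( 11) , sqrt ( 14),sqrt( 19) , 11.6,50.4,  53, 22*pi]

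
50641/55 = 920 + 41/55= 920.75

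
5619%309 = 57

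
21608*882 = 19058256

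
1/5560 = 1/5560 = 0.00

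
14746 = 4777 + 9969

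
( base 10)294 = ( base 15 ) 149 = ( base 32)96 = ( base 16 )126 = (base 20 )ee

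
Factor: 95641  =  7^1*13^1*1051^1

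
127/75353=127/75353 = 0.00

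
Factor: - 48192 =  - 2^6 *3^1*251^1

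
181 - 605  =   - 424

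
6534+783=7317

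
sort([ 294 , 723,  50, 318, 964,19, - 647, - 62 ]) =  [-647, - 62,19,50, 294, 318,723,  964 ]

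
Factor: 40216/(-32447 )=-2^3*11^1*71^( - 1 ) = - 88/71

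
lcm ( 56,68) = 952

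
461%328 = 133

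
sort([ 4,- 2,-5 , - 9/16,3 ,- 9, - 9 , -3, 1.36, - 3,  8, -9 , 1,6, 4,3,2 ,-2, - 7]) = [ - 9, - 9 , -9,- 7, - 5, -3,-3, - 2, - 2 ,-9/16,1 , 1.36, 2 , 3, 3 , 4,4 , 6,8 ]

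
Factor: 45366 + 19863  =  3^1*17^1 *1279^1 = 65229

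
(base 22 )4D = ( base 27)3k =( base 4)1211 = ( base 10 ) 101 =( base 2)1100101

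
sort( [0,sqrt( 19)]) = [0, sqrt(19)]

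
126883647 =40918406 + 85965241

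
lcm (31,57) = 1767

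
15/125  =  3/25 = 0.12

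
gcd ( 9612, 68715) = 27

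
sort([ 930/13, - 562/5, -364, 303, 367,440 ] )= [ - 364, - 562/5, 930/13,303,367, 440 ] 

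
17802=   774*23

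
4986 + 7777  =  12763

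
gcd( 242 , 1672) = 22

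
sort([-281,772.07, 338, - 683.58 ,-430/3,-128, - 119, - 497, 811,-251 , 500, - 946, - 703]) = [-946,  -  703 ,-683.58, - 497, - 281,-251,  -  430/3, - 128, - 119, 338, 500, 772.07,811]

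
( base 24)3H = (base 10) 89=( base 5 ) 324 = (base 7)155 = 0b1011001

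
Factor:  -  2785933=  - 1559^1*1787^1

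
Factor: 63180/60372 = 3^2* 5^1 * 43^ ( - 1) =45/43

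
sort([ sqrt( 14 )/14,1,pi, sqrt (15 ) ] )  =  [ sqrt( 14)/14, 1,pi, sqrt( 15)]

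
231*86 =19866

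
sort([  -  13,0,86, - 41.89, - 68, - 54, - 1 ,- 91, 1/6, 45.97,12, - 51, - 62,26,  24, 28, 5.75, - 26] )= [ - 91,- 68,-62,-54,-51,-41.89,-26,-13, - 1 , 0,1/6, 5.75,12,24,  26,28, 45.97,86 ]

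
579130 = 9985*58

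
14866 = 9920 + 4946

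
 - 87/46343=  - 87/46343 = - 0.00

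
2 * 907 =1814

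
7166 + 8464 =15630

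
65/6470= 13/1294 = 0.01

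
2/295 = 2/295 =0.01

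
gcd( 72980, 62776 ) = 4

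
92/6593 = 92/6593 = 0.01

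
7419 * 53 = 393207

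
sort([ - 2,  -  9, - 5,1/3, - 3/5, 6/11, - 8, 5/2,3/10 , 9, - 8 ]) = [ - 9, - 8, - 8, - 5, - 2, - 3/5 , 3/10 , 1/3,6/11,5/2, 9 ]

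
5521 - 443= 5078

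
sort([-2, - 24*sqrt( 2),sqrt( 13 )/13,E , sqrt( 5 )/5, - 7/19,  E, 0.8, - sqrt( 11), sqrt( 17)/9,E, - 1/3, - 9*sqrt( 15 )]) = [-9*sqrt( 15), - 24*sqrt( 2) , - sqrt( 11 ) ,- 2,-7/19, - 1/3,sqrt( 13 )/13,sqrt(5)/5, sqrt( 17) /9,0.8,E, E, E]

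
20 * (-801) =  - 16020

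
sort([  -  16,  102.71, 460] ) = [ - 16,102.71, 460 ]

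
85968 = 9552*9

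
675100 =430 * 1570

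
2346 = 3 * 782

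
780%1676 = 780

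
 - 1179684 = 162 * ( - 7282) 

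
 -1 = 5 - 6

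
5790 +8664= 14454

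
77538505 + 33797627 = 111336132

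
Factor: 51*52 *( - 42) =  - 111384 = -2^3*3^2*7^1*13^1*17^1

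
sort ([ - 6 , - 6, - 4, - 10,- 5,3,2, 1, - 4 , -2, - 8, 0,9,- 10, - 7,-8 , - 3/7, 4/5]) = [ - 10, - 10, - 8, - 8, - 7,-6, - 6, - 5, - 4, - 4, - 2,- 3/7, 0, 4/5,  1,2, 3,9 ]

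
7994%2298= 1100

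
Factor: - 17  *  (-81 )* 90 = 2^1*3^6*5^1*17^1 = 123930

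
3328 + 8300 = 11628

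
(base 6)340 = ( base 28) 4K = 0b10000100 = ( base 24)5C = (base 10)132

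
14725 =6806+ 7919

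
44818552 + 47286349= 92104901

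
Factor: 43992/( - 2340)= -94/5 =-  2^1 * 5^( - 1)*47^1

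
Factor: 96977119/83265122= 2^( - 1)*61^( - 1)*317^( - 1)*2153^( - 1)*4507^1*21517^1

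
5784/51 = 113 + 7/17 = 113.41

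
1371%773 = 598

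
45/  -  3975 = -1+262/265 =- 0.01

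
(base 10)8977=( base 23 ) GM7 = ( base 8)21421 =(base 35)7BH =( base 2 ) 10001100010001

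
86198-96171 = - 9973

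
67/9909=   67/9909 =0.01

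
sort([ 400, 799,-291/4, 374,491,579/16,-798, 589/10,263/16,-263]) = [ - 798, - 263,  -  291/4 , 263/16, 579/16, 589/10,374, 400, 491, 799] 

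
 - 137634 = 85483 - 223117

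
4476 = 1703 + 2773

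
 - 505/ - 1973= 505/1973 = 0.26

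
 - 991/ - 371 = 991/371 =2.67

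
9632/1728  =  5 + 31/54 = 5.57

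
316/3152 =79/788   =  0.10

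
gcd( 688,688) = 688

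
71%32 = 7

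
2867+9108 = 11975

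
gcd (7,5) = 1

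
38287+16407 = 54694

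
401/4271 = 401/4271 = 0.09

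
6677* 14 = 93478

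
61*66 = 4026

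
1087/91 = 11+86/91 = 11.95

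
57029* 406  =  23153774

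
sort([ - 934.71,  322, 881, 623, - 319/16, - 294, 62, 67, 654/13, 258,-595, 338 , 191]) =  [ - 934.71, - 595, - 294, - 319/16,654/13,62,67, 191,  258,322, 338, 623, 881]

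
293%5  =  3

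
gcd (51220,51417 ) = 197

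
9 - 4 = 5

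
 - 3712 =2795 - 6507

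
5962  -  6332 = -370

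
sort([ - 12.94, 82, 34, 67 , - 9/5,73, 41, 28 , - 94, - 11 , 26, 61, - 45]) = [ - 94, -45,-12.94, - 11, - 9/5, 26, 28,34,  41, 61,67, 73,82 ] 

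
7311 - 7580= -269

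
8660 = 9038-378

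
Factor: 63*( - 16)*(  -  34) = 2^5*3^2*7^1*17^1= 34272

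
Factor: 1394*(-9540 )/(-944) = 1662345/118 = 2^( - 1 )*3^2*5^1*17^1*41^1*53^1*59^(-1 )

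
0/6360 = 0 = 0.00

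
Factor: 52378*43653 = 2^1*3^1*14551^1*26189^1 = 2286456834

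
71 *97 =6887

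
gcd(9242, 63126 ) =2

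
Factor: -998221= -7^1*59^1*2417^1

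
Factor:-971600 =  - 2^4* 5^2*7^1 * 347^1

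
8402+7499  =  15901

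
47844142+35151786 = 82995928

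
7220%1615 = 760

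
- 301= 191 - 492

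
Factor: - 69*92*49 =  - 311052 = - 2^2*3^1*7^2*23^2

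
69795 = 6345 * 11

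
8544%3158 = 2228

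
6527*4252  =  27752804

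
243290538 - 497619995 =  - 254329457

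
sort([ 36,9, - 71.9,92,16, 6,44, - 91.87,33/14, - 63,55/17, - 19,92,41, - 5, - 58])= [  -  91.87, - 71.9, - 63, - 58, - 19,-5,33/14, 55/17,6, 9,16,36 , 41,44, 92,  92 ] 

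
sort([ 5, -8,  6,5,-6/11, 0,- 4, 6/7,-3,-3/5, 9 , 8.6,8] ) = [  -  8, - 4, - 3,-3/5,- 6/11,  0,  6/7,5, 5,  6 , 8,  8.6,9] 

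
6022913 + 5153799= 11176712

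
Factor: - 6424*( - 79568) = 2^7*11^1 *73^1*4973^1 = 511144832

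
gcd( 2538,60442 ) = 94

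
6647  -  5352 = 1295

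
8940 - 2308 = 6632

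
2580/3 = 860=860.00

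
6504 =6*1084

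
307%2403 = 307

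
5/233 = 5/233 = 0.02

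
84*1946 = 163464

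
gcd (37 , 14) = 1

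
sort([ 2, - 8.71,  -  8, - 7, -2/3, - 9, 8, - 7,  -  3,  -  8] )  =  [ - 9,-8.71, - 8, - 8,  -  7, - 7, - 3,-2/3, 2 , 8 ]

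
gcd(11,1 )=1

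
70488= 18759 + 51729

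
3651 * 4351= 15885501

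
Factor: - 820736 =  - 2^9*7^1*229^1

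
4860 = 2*2430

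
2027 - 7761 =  - 5734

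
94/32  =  2+15/16 = 2.94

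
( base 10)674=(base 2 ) 1010100010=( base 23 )167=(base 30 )ME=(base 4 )22202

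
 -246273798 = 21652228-267926026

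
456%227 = 2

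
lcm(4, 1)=4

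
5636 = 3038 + 2598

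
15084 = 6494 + 8590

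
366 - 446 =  - 80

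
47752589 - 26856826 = 20895763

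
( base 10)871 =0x367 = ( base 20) 23B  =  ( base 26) 17d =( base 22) 1hd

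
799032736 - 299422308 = 499610428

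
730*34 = 24820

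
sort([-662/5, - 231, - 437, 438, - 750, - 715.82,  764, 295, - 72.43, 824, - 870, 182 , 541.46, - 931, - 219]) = [ - 931,  -  870, - 750,-715.82, - 437, - 231 , - 219,-662/5, - 72.43,  182, 295, 438, 541.46, 764, 824] 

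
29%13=3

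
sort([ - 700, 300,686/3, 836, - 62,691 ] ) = [ - 700, - 62, 686/3,300,691,836 ]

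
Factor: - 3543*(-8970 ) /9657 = 3531190/1073 =2^1*5^1*13^1 *23^1*29^( - 1 )* 37^(-1)*1181^1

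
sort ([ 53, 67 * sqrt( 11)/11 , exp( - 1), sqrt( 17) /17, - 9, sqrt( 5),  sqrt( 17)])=[ - 9, sqrt( 17)/17 , exp( - 1), sqrt(5), sqrt( 17), 67*sqrt( 11)/11, 53]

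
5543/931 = 5 + 888/931 = 5.95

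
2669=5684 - 3015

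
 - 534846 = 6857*( - 78)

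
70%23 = 1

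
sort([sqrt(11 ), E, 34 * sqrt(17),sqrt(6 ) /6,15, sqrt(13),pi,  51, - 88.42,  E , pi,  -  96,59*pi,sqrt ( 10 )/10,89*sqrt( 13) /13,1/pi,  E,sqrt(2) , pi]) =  [-96, -88.42,sqrt( 10)/10,  1/pi, sqrt(6)/6,  sqrt(2),E, E, E,pi,pi,pi,sqrt( 11),sqrt(13 ),15, 89*sqrt(13) /13,51, 34*sqrt( 17), 59*pi] 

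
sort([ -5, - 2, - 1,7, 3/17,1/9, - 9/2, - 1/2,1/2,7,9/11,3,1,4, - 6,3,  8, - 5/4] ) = [-6, - 5, - 9/2, - 2,-5/4, - 1, - 1/2 , 1/9,3/17,  1/2,9/11,1,  3,  3, 4, 7, 7, 8 ] 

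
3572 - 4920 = - 1348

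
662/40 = 16+11/20  =  16.55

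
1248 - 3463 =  - 2215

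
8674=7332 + 1342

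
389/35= 11  +  4/35 = 11.11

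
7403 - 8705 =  - 1302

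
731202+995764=1726966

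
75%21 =12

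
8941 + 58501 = 67442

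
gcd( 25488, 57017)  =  1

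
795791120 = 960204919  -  164413799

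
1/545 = 1/545=   0.00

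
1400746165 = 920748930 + 479997235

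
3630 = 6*605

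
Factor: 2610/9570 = 3/11 = 3^1*11^( - 1 )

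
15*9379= 140685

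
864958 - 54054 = 810904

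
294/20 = 14 + 7/10 = 14.70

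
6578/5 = 6578/5 = 1315.60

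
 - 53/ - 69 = 53/69  =  0.77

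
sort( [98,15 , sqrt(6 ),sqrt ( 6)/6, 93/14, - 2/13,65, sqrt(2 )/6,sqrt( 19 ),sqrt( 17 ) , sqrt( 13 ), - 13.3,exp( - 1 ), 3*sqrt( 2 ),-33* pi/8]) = [ - 13.3, -33*pi/8,  -  2/13,sqrt( 2 )/6,  exp( - 1 ),sqrt(6) /6,sqrt( 6),sqrt( 13),sqrt( 17),3*sqrt( 2 ),sqrt( 19), 93/14,15,65 , 98 ] 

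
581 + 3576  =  4157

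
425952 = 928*459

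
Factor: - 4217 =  - 4217^1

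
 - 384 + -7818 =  - 8202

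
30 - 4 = 26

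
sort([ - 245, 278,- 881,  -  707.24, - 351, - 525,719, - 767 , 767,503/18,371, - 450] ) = [-881,-767 , - 707.24 , - 525, - 450, - 351 , - 245 , 503/18 , 278 , 371 , 719 , 767]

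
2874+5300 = 8174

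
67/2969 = 67/2969=0.02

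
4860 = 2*2430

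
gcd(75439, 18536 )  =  7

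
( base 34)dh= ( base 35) d4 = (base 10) 459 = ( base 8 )713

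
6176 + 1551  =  7727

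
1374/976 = 687/488 = 1.41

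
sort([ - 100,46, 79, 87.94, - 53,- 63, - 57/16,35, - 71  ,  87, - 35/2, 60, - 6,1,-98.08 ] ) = [  -  100, - 98.08, - 71, -63, - 53, - 35/2, - 6 , - 57/16 , 1,  35,  46, 60,79, 87,87.94]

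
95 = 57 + 38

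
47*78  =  3666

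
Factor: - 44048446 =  - 2^1*13^1*1694171^1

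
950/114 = 8 + 1/3 = 8.33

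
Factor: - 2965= - 5^1*593^1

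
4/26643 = 4/26643=0.00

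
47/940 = 1/20 =0.05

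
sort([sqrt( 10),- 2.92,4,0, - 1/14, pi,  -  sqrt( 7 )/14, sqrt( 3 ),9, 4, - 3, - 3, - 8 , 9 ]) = [ -8,-3, - 3,-2.92, - sqrt ( 7) /14,-1/14,  0, sqrt( 3), pi, sqrt( 10),4,4,9,9] 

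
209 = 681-472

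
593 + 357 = 950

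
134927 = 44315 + 90612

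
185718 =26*7143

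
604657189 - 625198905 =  - 20541716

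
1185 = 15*79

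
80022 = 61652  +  18370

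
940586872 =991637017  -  51050145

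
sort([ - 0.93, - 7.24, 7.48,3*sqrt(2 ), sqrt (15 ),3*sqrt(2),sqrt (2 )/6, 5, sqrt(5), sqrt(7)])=[-7.24, - 0.93,  sqrt(2 )/6, sqrt( 5),  sqrt( 7), sqrt( 15), 3*sqrt( 2), 3*sqrt(2 ), 5, 7.48]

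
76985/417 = 76985/417 = 184.62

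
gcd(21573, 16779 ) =2397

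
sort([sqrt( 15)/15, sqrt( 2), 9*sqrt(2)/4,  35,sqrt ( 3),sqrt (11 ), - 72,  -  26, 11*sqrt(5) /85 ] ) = [ - 72, - 26,sqrt(15 )/15,11*sqrt( 5 )/85, sqrt( 2 ), sqrt( 3 ),9*sqrt ( 2 ) /4, sqrt( 11 ), 35] 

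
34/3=34/3 = 11.33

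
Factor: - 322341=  - 3^1 * 139^1 * 773^1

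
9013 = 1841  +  7172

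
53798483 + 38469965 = 92268448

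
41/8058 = 41/8058 = 0.01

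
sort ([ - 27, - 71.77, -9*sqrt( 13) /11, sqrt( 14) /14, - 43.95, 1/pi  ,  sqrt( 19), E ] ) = [  -  71.77, - 43.95, - 27, -9*sqrt( 13 )/11,  sqrt ( 14)/14,1/pi,E, sqrt( 19 ) ] 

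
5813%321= 35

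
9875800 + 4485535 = 14361335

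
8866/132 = 403/6 = 67.17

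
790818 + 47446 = 838264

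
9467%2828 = 983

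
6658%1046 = 382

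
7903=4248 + 3655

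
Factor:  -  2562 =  - 2^1 *3^1*7^1*61^1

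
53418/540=8903/90 =98.92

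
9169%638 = 237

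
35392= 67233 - 31841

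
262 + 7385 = 7647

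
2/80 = 1/40 =0.03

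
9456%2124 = 960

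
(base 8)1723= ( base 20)28J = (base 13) 5A4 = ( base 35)RY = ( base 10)979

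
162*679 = 109998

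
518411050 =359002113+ 159408937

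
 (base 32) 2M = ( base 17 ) 51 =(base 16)56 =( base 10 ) 86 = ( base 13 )68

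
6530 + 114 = 6644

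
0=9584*0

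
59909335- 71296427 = -11387092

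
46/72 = 23/36 = 0.64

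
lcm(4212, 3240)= 42120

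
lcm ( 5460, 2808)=98280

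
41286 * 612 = 25267032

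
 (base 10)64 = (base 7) 121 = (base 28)28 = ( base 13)4C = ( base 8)100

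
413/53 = 7 +42/53 = 7.79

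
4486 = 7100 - 2614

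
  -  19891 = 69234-89125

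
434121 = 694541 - 260420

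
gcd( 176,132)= 44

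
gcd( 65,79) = 1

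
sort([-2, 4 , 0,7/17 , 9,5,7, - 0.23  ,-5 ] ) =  [ - 5,  -  2,  -  0.23,  0,7/17, 4,  5 , 7, 9]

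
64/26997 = 64/26997 =0.00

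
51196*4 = 204784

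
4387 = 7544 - 3157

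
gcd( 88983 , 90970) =1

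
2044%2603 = 2044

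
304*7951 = 2417104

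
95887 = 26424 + 69463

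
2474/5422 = 1237/2711 = 0.46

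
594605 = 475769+118836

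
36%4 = 0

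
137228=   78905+58323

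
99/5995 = 9/545 = 0.02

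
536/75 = 7 + 11/75 = 7.15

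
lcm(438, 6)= 438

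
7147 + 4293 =11440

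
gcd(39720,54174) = 6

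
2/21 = 2/21 = 0.10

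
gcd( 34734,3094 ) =14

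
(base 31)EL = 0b111000111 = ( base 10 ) 455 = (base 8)707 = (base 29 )fk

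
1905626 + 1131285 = 3036911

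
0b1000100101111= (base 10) 4399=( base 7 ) 15553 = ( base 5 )120044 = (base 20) AJJ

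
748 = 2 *374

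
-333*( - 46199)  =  15384267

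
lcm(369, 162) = 6642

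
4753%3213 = 1540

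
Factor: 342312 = 2^3*3^1*17^1 * 839^1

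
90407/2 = 90407/2 = 45203.50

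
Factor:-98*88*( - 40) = 2^7 *5^1 * 7^2*11^1 = 344960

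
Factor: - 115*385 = - 5^2 * 7^1*11^1*23^1 =- 44275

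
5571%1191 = 807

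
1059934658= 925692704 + 134241954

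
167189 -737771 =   -  570582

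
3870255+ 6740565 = 10610820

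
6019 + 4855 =10874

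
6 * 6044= 36264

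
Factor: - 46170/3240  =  -57/4 = - 2^( - 2)*3^1*19^1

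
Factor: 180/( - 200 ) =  - 2^( - 1)*3^2 * 5^( - 1)=- 9/10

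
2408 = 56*43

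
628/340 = 1 + 72/85 = 1.85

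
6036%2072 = 1892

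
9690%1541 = 444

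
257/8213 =257/8213 = 0.03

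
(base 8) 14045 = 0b1100000100101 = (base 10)6181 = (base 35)51l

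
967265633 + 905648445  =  1872914078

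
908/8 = 227/2 = 113.50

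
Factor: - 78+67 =-11= - 11^1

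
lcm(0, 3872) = 0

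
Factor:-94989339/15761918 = - 2^( - 1)*3^2*97^( - 1)*113^ (-1)*719^( - 1)*1877^1 *5623^1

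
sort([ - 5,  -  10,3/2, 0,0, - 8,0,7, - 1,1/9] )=[ - 10, - 8, - 5,  -  1,0,0,0, 1/9, 3/2,7]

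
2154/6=359=359.00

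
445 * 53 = 23585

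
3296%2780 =516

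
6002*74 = 444148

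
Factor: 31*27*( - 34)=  - 28458   =  - 2^1 * 3^3*17^1*31^1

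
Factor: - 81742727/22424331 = - 3^( - 1 )*11^1*37^( - 1 )  *  202021^ (-1)*7431157^1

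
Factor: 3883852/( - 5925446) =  - 2^1*7^1*59^1*107^ (  -  1) * 2351^1*27689^( - 1 ) =-1941926/2962723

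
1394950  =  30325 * 46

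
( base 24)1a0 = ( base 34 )o0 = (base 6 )3440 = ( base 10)816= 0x330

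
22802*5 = 114010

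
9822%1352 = 358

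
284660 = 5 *56932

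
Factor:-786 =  - 2^1*3^1 *131^1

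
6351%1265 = 26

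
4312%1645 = 1022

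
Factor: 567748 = 2^2 * 141937^1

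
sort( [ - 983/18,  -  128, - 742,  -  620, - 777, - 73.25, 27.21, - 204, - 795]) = [ - 795, - 777, - 742, - 620,-204, - 128,-73.25,-983/18,27.21 ] 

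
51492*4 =205968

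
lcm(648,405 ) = 3240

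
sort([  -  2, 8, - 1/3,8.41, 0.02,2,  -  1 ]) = [ - 2,- 1,  -  1/3, 0.02,2, 8, 8.41]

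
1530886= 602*2543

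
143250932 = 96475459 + 46775473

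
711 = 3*237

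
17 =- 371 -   -  388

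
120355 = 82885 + 37470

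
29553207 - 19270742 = 10282465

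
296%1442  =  296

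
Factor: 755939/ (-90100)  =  -2^(- 2)*5^( - 2)* 839^1 = -839/100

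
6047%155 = 2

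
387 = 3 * 129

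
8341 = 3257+5084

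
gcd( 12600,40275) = 225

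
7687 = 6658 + 1029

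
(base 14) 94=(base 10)130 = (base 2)10000010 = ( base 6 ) 334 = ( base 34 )3S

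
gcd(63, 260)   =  1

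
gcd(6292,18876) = 6292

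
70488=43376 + 27112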